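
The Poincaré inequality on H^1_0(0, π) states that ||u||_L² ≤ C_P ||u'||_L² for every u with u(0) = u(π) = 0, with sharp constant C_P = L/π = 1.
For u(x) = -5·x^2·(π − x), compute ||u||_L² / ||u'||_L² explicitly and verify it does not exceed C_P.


||u||_L² / ||u'||_L² = sqrt(14)*π/14 < C_P = 1.

u(x) = -5·x^2·(π − x), so u'(x) = 5*x*(3*x - 2*π).
u(x) = -5·x^2·(π − x) vanishes at x = 0 and x = π, so u ∈ H^1_0(0, π). Differentiate via the product rule and integrate the resulting polynomials term by term.
  ∫_0^π u² dx = ∫_0^π (25*x^6 - 50*π*x^5 + 25*π^2*x^4) dx. Term by term:
    ∫_0^π 25*x^6 dx = 25*π^7/7;  ∫_0^π -50*π*x^5 dx = -25*π^7/3;  ∫_0^π 25*π^2*x^4 dx = 5*π^7.
  Sum: 25*π^7/7 − 25*π^7/3 + 5*π^7 = 5*π^7/21.
  ∫_0^π (u')² dx = ∫_0^π (225*x^4 - 300*π*x^3 + 100*π^2*x^2) dx. Term by term:
    ∫_0^π 225*x^4 dx = 45*π^5;  ∫_0^π -300*π*x^3 dx = -75*π^5;  ∫_0^π 100*π^2*x^2 dx = 100*π^5/3.
  Sum: 45*π^5 − 75*π^5 + 100*π^5/3 = 10*π^5/3.
∫_0^π u² dx = 5*π^7/21, so ||u||_L² = sqrt(105)*π^(7/2)/21.
∫_0^π (u')² dx = 10*π^5/3, so ||u'||_L² = sqrt(30)*π^(5/2)/3.
Ratio ||u||_L² / ||u'||_L² = sqrt(14)*π/14.
Sharp Poincaré constant on H^1_0(0, π) is C_P = L/π = 1, achieved by sin(x).
A polynomial bump cannot attain the sharp Poincaré constant (only the first sine eigenfunction does), so the ratio is strictly less than C_P, consistent with ||u||_L² ≤ C_P ||u'||_L².


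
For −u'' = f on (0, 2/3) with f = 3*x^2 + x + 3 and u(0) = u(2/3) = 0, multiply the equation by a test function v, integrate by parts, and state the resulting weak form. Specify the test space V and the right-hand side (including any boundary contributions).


V = H^1_0(0, 2/3) (so v(0) = v(2/3) = 0); weak form: ∫_0^2/3 u'v' dx = ∫_0^2/3 (3*x^2 + x + 3) v dx for all v ∈ V.

Multiply both sides by a test function v and integrate from 0 to 2/3:
  ∫_0^2/3 −u''(x) v(x) dx = ∫_0^2/3 f(x) v(x) dx.
Integrate the LHS by parts once:
  ∫_0^2/3 −u'' v dx = −[u'(x) v(x)]_0^2/3 + ∫_0^2/3 u'(x) v'(x) dx.
Thus ∫_0^2/3 u'(x) v'(x) dx = ∫_0^2/3 f(x) v(x) dx + [u'(x) v(x)]_0^2/3.
Choose V so that boundary terms are either known or forced to vanish.
u is Dirichlet: u(0) = u(2/3) = 0. Let V = H^1_0(0, 2/3); then v(0) = v(2/3) = 0, and [u' v]_0^2/3 = 0.
Weak formulation: find u (satisfying any essential BC) such that ∫_0^2/3 u'(x) v'(x) dx = ∫_0^2/3 f v dx for all v ∈ V.
Substituting f(x) = 3*x^2 + x + 3, the right-hand side is ∫_0^2/3 (3*x^2 + x + 3) v dx.


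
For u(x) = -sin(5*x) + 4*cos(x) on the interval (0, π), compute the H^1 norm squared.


||u||_{H^1(0,π)}^2 = 29*π

u'(x) = -4*sin(x) - 5*cos(5*x).
Expand u² and (u')² and integrate term by term on (0, π), using: for integers n ≥ 1, ∫_0^π sin²(nx) dx = ∫_0^π cos²(nx) dx = π/2; for n ≠ n', ∫_0^π sin(nx)sin(n'x) dx = ∫_0^π cos(nx)cos(n'x) dx = 0; and by product-to-sum, ∫_0^π sin(nx)cos(n'x) dx = ½∫_0^π [sin((n+n')x) + sin((n−n')x)] dx, which is 0 when n+n' is even and 2n/(n²−n'²) when n+n' is odd (it need not vanish on (0, π)).
  u² squared terms: (-1)²·∫sin(5x)² dx = 1·π/2 = π/2;  (4)²·∫cos(x)² dx = 16·π/2 = 8*π.
  u² cross terms: 2·(-1)·(4)·∫sin(5x)·cos(x) dx = -8·(0) = 0.
  So ∫_0^π u² dx = π/2 + 8*π + 0 = 17*π/2.
  (u')² squared terms: (-5)²·∫cos(5x)² dx = 25·π/2 = 25*π/2;  (-4)²·∫sin(x)² dx = 16·π/2 = 8*π.
  (u')² cross terms: 2·(-5)·(-4)·∫cos(5x)·sin(x) dx = 40·(0) = 0.
  So ∫_0^π (u')² dx = 25*π/2 + 8*π + 0 = 41*π/2.
||u||_{H^1}^2 = (17*π/2) + (41*π/2) = 29*π.


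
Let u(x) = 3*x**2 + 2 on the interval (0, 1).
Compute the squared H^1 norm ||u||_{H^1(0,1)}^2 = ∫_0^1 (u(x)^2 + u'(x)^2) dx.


||u||_{H^1}^2 = 109/5

The H^1 norm (squared) on an interval (0, L) is
  ||u||_{H^1}^2 = ∫_0^L u(x)^2 dx + ∫_0^L u'(x)^2 dx.
Compute u'(x) = 6*x.
Then u(x)^2 = 9*x**4 + 12*x**2 + 4 and u'(x)^2 = 36*x**2.
Integrate each monomial from 0 to 1 using ∫_0^1 c·x^n dx = c·1^(n+1)/(n+1):
  ∫_0^1 u(x)^2 dx = ∫_0^1 (9*x^4 + 12*x^2 + 4) dx. Term by term:
    ∫_0^1 9*x^4 dx = 9/5;  ∫_0^1 12*x^2 dx = 4;  ∫_0^1 4 dx = 4.
  Sum: 9/5 + 4 + 4 = 49/5.
  ∫_0^1 u'(x)^2 dx = ∫_0^1 (36*x^2) dx. Term by term:
    ∫_0^1 36*x^2 dx = 12.
Adding: ||u||_{H^1}^2 = 49/5 + 12 = 109/5.


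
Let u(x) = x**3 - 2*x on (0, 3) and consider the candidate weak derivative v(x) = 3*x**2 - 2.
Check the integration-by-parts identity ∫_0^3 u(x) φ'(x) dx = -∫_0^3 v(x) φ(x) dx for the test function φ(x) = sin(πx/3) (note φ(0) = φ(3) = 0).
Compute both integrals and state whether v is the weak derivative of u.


LHS = -69/π + 324/π^3, RHS = -69/π + 324/π^3. Yes, v = u' weakly.

u(x) = x**3 - 2*x, classical derivative u'(x) = 3*x**2 - 2.
φ(x) = sin(πx/3), so φ'(x) = π*cos(π*x/3)/3.
Note φ(0) = φ(3) = 0, so the boundary term u·φ vanishes.
LHS = ∫_0^3 u(x) φ'(x) dx = ∫_0^3 (π*x^3*cos(π*x/3)/3 - 2*π*x*cos(π*x/3)/3) dx. Term by term:
  ∫_0^3 -2*π*x*cos(π*x/3)/3 dx = 12/π;  ∫_0^3 π*x^3*cos(π*x/3)/3 dx = -81/π + 324/π^3.
Sum: 12/π + -81/π + 324/π^3 = -69/π + 324/π^3.
So LHS = -69/π + 324/π^3.
∫_0^3 v(x) φ(x) dx = ∫_0^3 (3*x^2*sin(π*x/3) - 2*sin(π*x/3)) dx. Term by term:
  ∫_0^3 -2*sin(π*x/3) dx = -12/π;  ∫_0^3 3*x^2*sin(π*x/3) dx = -324/π^3 + 81/π.
Sum: -12/π + -324/π^3 + 81/π = -324/π^3 + 69/π.
So RHS = -∫_0^3 v(x) φ(x) dx = -69/π + 324/π^3.
LHS = RHS, so the identity holds for this test φ.
Moreover u is smooth here and v(x) = u'(x) = 3*x**2 - 2 pointwise, so the identity holds for every test function. Hence v is the weak derivative of u.


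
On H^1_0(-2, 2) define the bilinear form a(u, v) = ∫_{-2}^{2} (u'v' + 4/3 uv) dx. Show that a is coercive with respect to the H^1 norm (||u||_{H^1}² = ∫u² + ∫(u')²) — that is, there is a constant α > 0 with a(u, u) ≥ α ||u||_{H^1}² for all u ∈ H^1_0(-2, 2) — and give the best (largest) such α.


α = 1

Coercivity of a(·,·) on H^1_0(-2, 2) means a(u, u) ≥ α ||u||_{H^1}² for every u ∈ H^1_0.
The interval has length L = 4, and Poincaré/coercivity depend only on L. Here a(u, u) = ∫(u')² + (4/3)·∫u².
Here c = 4/3 ≥ 1, so a(u,u) = ∫(u')² + c∫u² ≥ ∫(u')² + ∫u² = ||u||_{H^1}², i.e. α = 1 works. No larger α is possible: a(u,u) ≥ α||u||_{H^1}² means (1−α)∫(u')² ≥ (α−c)∫u², and for the modes u_n = sin(nπ(x−x₀)/L) (x₀ the left endpoint) one has ∫u_n²/∫(u_n')² = (L/(nπ))² → 0, so a(u_n,u_n)/||u_n||_{H^1}² → 1. Hence the optimal constant is α = 1.
Therefore α = 1.


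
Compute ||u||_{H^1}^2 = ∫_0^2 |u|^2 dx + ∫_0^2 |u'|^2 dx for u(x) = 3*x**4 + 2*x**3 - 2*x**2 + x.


||u||_{H^1}^2 = 158062/35

The H^1 norm (squared) on an interval (0, L) is
  ||u||_{H^1}^2 = ∫_0^L u(x)^2 dx + ∫_0^L u'(x)^2 dx.
Compute u'(x) = 12*x**3 + 6*x**2 - 4*x + 1.
Then u(x)^2 = 9*x**8 + 12*x**7 - 8*x**6 - 2*x**5 + 8*x**4 - 4*x**3 + x**2 and u'(x)^2 = 144*x**6 + 144*x**5 - 60*x**4 - 24*x**3 + 28*x**2 - 8*x + 1.
Integrate each monomial from 0 to 2 using ∫_0^2 c·x^n dx = c·2^(n+1)/(n+1):
  ∫_0^2 u(x)^2 dx = ∫_0^2 (9*x^8 + 12*x^7 - 8*x^6 - 2*x^5 + 8*x^4 - 4*x^3 + x^2) dx. Term by term:
    ∫_0^2 9*x^8 dx = 512;  ∫_0^2 12*x^7 dx = 384;  ∫_0^2 -8*x^6 dx = -1024/7;
    ∫_0^2 -2*x^5 dx = -64/3;  ∫_0^2 8*x^4 dx = 256/5;  ∫_0^2 -4*x^3 dx = -16;
    ∫_0^2 x^2 dx = 8/3.
  Sum: 512 + 384 − 1024/7 − 64/3 + 256/5 − 16 + 8/3 = 80456/105.
  ∫_0^2 u'(x)^2 dx = ∫_0^2 (144*x^6 + 144*x^5 - 60*x^4 - 24*x^3 + 28*x^2 - 8*x + 1) dx. Term by term:
    ∫_0^2 144*x^6 dx = 18432/7;  ∫_0^2 144*x^5 dx = 1536;  ∫_0^2 -60*x^4 dx = -384;
    ∫_0^2 -24*x^3 dx = -96;  ∫_0^2 28*x^2 dx = 224/3;  ∫_0^2 -8*x dx = -16;
    ∫_0^2 1 dx = 2.
  Sum: 18432/7 + 1536 − 384 − 96 + 224/3 − 16 + 2 = 78746/21.
Adding: ||u||_{H^1}^2 = 80456/105 + 78746/21 = 158062/35.


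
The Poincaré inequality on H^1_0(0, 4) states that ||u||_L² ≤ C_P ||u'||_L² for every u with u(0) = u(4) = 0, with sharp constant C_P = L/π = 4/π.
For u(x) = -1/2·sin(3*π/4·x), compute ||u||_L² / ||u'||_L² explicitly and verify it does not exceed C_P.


||u||_L² / ||u'||_L² = 4/(3*π) < C_P = 4/π.

u(x) = -1/2·sin(3*π/4·x), so u'(x) = -3*π*cos(3*π*x/4)/8.
Writing u(x) = A·sin(kπx/L) with A = -1/2 and k = 3, use ∫_0^L sin²(kπx/L) dx = L/2 and ∫_0^L cos²(kπx/L) dx = L/2.
u² = 1/4·sin²(3*π/4·x) and (u')² = 9*π^2/64·cos²(3*π/4·x), and each of sin², cos² integrates to L/2 = 2 over (0, 4).
∫_0^4 u² dx = 1/2, so ||u||_L² = sqrt(2)/2.
∫_0^4 (u')² dx = 9*π^2/32, so ||u'||_L² = 3*sqrt(2)*π/8.
Ratio ||u||_L² / ||u'||_L² = 4/(3*π).
Sharp Poincaré constant on H^1_0(0, 4) is C_P = L/π = 4/π, achieved by sin(π/4·x).
This is the k = 3 harmonic; the ratio L/(kπ) is strictly less than C_P = L/π, consistent with the sharp inequality ||u||_L² ≤ C_P ||u'||_L².


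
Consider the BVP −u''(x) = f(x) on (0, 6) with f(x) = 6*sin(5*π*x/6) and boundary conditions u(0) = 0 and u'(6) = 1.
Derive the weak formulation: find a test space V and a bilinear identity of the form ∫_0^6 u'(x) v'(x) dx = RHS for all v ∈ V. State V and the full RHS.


V = {v ∈ H^1(0, 6) : v(0) = 0} (test functions vanish at x = 0 where u is specified); weak form: ∫_0^6 u'v' dx = ∫_0^6 (6*sin(5*π*x/6)) v dx + v(6) for all v ∈ V.

Multiply both sides by a test function v and integrate from 0 to 6:
  ∫_0^6 −u''(x) v(x) dx = ∫_0^6 f(x) v(x) dx.
Integrate the LHS by parts once:
  ∫_0^6 −u'' v dx = −[u'(x) v(x)]_0^6 + ∫_0^6 u'(x) v'(x) dx.
Thus ∫_0^6 u'(x) v'(x) dx = ∫_0^6 f(x) v(x) dx + [u'(x) v(x)]_0^6.
Choose V so that boundary terms are either known or forced to vanish.
Mixed BC: u(0) = 0 (Dirichlet) and u'(6) = 1 (Neumann). Define V = {v ∈ H^1(0, 6) : v(0) = 0}. Then [u' v]_0^6 = u'(6)·v(6) − u'(0)·0 = v(6).
Weak formulation: find u (satisfying any essential BC) such that ∫_0^6 u'(x) v'(x) dx = ∫_0^6 f v dx + v(6) for all v ∈ V (Dirichlet at 0 absorbed into V; Neumann datum at x = 6 contributes the boundary term).
Substituting f(x) = 6*sin(5*π*x/6), the right-hand side is ∫_0^6 (6*sin(5*π*x/6)) v dx + v(6).


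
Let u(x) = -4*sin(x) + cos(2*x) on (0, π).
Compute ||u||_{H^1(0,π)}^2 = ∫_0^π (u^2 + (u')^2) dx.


||u||_{H^1(0,π)}^2 = 80/3 + 37*π/2

u'(x) = -2*sin(2*x) - 4*cos(x).
Expand u² and (u')² and integrate term by term on (0, π), using: for integers n ≥ 1, ∫_0^π sin²(nx) dx = ∫_0^π cos²(nx) dx = π/2; for n ≠ n', ∫_0^π sin(nx)sin(n'x) dx = ∫_0^π cos(nx)cos(n'x) dx = 0; and by product-to-sum, ∫_0^π sin(nx)cos(n'x) dx = ½∫_0^π [sin((n+n')x) + sin((n−n')x)] dx, which is 0 when n+n' is even and 2n/(n²−n'²) when n+n' is odd (it need not vanish on (0, π)).
  u² squared terms: (-4)²·∫sin(x)² dx = 16·π/2 = 8*π;  (1)²·∫cos(2x)² dx = 1·π/2 = π/2.
  u² cross terms: 2·(-4)·(1)·∫sin(x)·cos(2x) dx = -8·(-2/3) = 16/3.
  So ∫_0^π u² dx = 8*π + π/2 + 16/3 = 16/3 + 17*π/2.
  (u')² squared terms: (-4)²·∫cos(x)² dx = 16·π/2 = 8*π;  (-2)²·∫sin(2x)² dx = 4·π/2 = 2*π.
  (u')² cross terms: 2·(-4)·(-2)·∫cos(x)·sin(2x) dx = 16·(4/3) = 64/3.
  So ∫_0^π (u')² dx = 8*π + 2*π + 64/3 = 64/3 + 10*π.
||u||_{H^1}^2 = (16/3 + 17*π/2) + (64/3 + 10*π) = 80/3 + 37*π/2.


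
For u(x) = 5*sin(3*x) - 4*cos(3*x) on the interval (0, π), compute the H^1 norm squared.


||u||_{H^1(0,π)}^2 = 205*π

u'(x) = 12*sin(3*x) + 15*cos(3*x).
Expand u² and (u')² and integrate term by term on (0, π), using: for integers n ≥ 1, ∫_0^π sin²(nx) dx = ∫_0^π cos²(nx) dx = π/2; for n ≠ n', ∫_0^π sin(nx)sin(n'x) dx = ∫_0^π cos(nx)cos(n'x) dx = 0; and by product-to-sum, ∫_0^π sin(nx)cos(n'x) dx = ½∫_0^π [sin((n+n')x) + sin((n−n')x)] dx, which is 0 when n+n' is even and 2n/(n²−n'²) when n+n' is odd (it need not vanish on (0, π)).
  u² squared terms: (-4)²·∫cos(3x)² dx = 16·π/2 = 8*π;  (5)²·∫sin(3x)² dx = 25·π/2 = 25*π/2.
  u² cross terms: 2·(-4)·(5)·∫cos(3x)·sin(3x) dx = -40·(0) = 0.
  So ∫_0^π u² dx = 8*π + 25*π/2 + 0 = 41*π/2.
  (u')² squared terms: (12)²·∫sin(3x)² dx = 144·π/2 = 72*π;  (15)²·∫cos(3x)² dx = 225·π/2 = 225*π/2.
  (u')² cross terms: 2·(12)·(15)·∫sin(3x)·cos(3x) dx = 360·(0) = 0.
  So ∫_0^π (u')² dx = 72*π + 225*π/2 + 0 = 369*π/2.
||u||_{H^1}^2 = (41*π/2) + (369*π/2) = 205*π.


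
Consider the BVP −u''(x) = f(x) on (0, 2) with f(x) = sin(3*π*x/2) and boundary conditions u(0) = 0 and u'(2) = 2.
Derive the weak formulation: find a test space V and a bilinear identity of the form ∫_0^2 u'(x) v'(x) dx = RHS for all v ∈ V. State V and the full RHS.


V = {v ∈ H^1(0, 2) : v(0) = 0} (test functions vanish at x = 0 where u is specified); weak form: ∫_0^2 u'v' dx = ∫_0^2 (sin(3*π*x/2)) v dx + 2·v(2) for all v ∈ V.

Multiply both sides by a test function v and integrate from 0 to 2:
  ∫_0^2 −u''(x) v(x) dx = ∫_0^2 f(x) v(x) dx.
Integrate the LHS by parts once:
  ∫_0^2 −u'' v dx = −[u'(x) v(x)]_0^2 + ∫_0^2 u'(x) v'(x) dx.
Thus ∫_0^2 u'(x) v'(x) dx = ∫_0^2 f(x) v(x) dx + [u'(x) v(x)]_0^2.
Choose V so that boundary terms are either known or forced to vanish.
Mixed BC: u(0) = 0 (Dirichlet) and u'(2) = 2 (Neumann). Define V = {v ∈ H^1(0, 2) : v(0) = 0}. Then [u' v]_0^2 = u'(2)·v(2) − u'(0)·0 = 2·v(2).
Weak formulation: find u (satisfying any essential BC) such that ∫_0^2 u'(x) v'(x) dx = ∫_0^2 f v dx + 2·v(2) for all v ∈ V (Dirichlet at 0 absorbed into V; Neumann datum at x = 2 contributes the boundary term).
Substituting f(x) = sin(3*π*x/2), the right-hand side is ∫_0^2 (sin(3*π*x/2)) v dx + 2·v(2).


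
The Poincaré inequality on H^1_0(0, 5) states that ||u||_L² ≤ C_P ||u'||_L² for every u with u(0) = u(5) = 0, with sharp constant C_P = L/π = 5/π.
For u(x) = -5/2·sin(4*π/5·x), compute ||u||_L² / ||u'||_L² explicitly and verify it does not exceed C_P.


||u||_L² / ||u'||_L² = 5/(4*π) < C_P = 5/π.

u(x) = -5/2·sin(4*π/5·x), so u'(x) = -2*π*cos(4*π*x/5).
Writing u(x) = A·sin(kπx/L) with A = -5/2 and k = 4, use ∫_0^L sin²(kπx/L) dx = L/2 and ∫_0^L cos²(kπx/L) dx = L/2.
u² = 25/4·sin²(4*π/5·x) and (u')² = 4*π^2·cos²(4*π/5·x), and each of sin², cos² integrates to L/2 = 5/2 over (0, 5).
∫_0^5 u² dx = 125/8, so ||u||_L² = 5*sqrt(10)/4.
∫_0^5 (u')² dx = 10*π^2, so ||u'||_L² = sqrt(10)*π.
Ratio ||u||_L² / ||u'||_L² = 5/(4*π).
Sharp Poincaré constant on H^1_0(0, 5) is C_P = L/π = 5/π, achieved by sin(π/5·x).
This is the k = 4 harmonic; the ratio L/(kπ) is strictly less than C_P = L/π, consistent with the sharp inequality ||u||_L² ≤ C_P ||u'||_L².


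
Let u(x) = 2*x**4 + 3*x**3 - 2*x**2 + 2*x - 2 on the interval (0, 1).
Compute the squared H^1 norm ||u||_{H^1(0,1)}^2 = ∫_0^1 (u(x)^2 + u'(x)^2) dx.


||u||_{H^1}^2 = 5279/126

The H^1 norm (squared) on an interval (0, L) is
  ||u||_{H^1}^2 = ∫_0^L u(x)^2 dx + ∫_0^L u'(x)^2 dx.
Compute u'(x) = 8*x**3 + 9*x**2 - 4*x + 2.
Then u(x)^2 = 4*x**8 + 12*x**7 + x**6 - 4*x**5 + 8*x**4 - 20*x**3 + 12*x**2 - 8*x + 4 and u'(x)^2 = 64*x**6 + 144*x**5 + 17*x**4 - 40*x**3 + 52*x**2 - 16*x + 4.
Integrate each monomial from 0 to 1 using ∫_0^1 c·x^n dx = c·1^(n+1)/(n+1):
  ∫_0^1 u(x)^2 dx = ∫_0^1 (4*x^8 + 12*x^7 + x^6 - 4*x^5 + 8*x^4 - 20*x^3 + 12*x^2 - 8*x + 4) dx. Term by term:
    ∫_0^1 4*x^8 dx = 4/9;  ∫_0^1 12*x^7 dx = 3/2;  ∫_0^1 x^6 dx = 1/7;
    ∫_0^1 -4*x^5 dx = -2/3;  ∫_0^1 8*x^4 dx = 8/5;  ∫_0^1 -20*x^3 dx = -5;
    ∫_0^1 12*x^2 dx = 4;  ∫_0^1 -8*x dx = -4;  ∫_0^1 4 dx = 4.
  Sum: 4/9 + 3/2 + 1/7 − 2/3 + 8/5 − 5 + 4 − 4 + 4 = 1273/630.
  ∫_0^1 u'(x)^2 dx = ∫_0^1 (64*x^6 + 144*x^5 + 17*x^4 - 40*x^3 + 52*x^2 - 16*x + 4) dx. Term by term:
    ∫_0^1 64*x^6 dx = 64/7;  ∫_0^1 144*x^5 dx = 24;  ∫_0^1 17*x^4 dx = 17/5;
    ∫_0^1 -40*x^3 dx = -10;  ∫_0^1 52*x^2 dx = 52/3;  ∫_0^1 -16*x dx = -8;
    ∫_0^1 4 dx = 4.
  Sum: 64/7 + 24 + 17/5 − 10 + 52/3 − 8 + 4 = 4187/105.
Adding: ||u||_{H^1}^2 = 1273/630 + 4187/105 = 5279/126.


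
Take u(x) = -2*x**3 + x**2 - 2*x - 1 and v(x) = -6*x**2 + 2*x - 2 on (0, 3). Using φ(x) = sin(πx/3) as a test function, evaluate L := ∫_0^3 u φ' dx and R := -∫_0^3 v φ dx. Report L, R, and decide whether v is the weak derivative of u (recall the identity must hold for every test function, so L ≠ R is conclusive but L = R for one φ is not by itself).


LHS = -648/π^3 + 156/π, RHS = -648/π^3 + 156/π. Yes, v = u' weakly.

u(x) = -2*x**3 + x**2 - 2*x - 1, classical derivative u'(x) = -6*x**2 + 2*x - 2.
φ(x) = sin(πx/3), so φ'(x) = π*cos(π*x/3)/3.
Note φ(0) = φ(3) = 0, so the boundary term u·φ vanishes.
LHS = ∫_0^3 u(x) φ'(x) dx = ∫_0^3 (-2*π*x^3*cos(π*x/3)/3 + π*x^2*cos(π*x/3)/3 - 2*π*x*cos(π*x/3)/3 - π*cos(π*x/3)/3) dx. Term by term:
  ∫_0^3 -π*cos(π*x/3)/3 dx = 0;  ∫_0^3 -2*π*x*cos(π*x/3)/3 dx = 12/π;  ∫_0^3 -2*π*x^3*cos(π*x/3)/3 dx = -648/π^3 + 162/π;
  ∫_0^3 π*x^2*cos(π*x/3)/3 dx = -18/π.
Sum: 0 + 12/π + -648/π^3 + 162/π − 18/π = -648/π^3 + 156/π.
So LHS = -648/π^3 + 156/π.
∫_0^3 v(x) φ(x) dx = ∫_0^3 (-6*x^2*sin(π*x/3) + 2*x*sin(π*x/3) - 2*sin(π*x/3)) dx. Term by term:
  ∫_0^3 -2*sin(π*x/3) dx = -12/π;  ∫_0^3 -6*x^2*sin(π*x/3) dx = -162/π + 648/π^3;  ∫_0^3 2*x*sin(π*x/3) dx = 18/π.
Sum: -12/π + -162/π + 648/π^3 + 18/π = -156/π + 648/π^3.
So RHS = -∫_0^3 v(x) φ(x) dx = -648/π^3 + 156/π.
LHS = RHS, so the identity holds for this test φ.
Moreover u is smooth here and v(x) = u'(x) = -6*x**2 + 2*x - 2 pointwise, so the identity holds for every test function. Hence v is the weak derivative of u.


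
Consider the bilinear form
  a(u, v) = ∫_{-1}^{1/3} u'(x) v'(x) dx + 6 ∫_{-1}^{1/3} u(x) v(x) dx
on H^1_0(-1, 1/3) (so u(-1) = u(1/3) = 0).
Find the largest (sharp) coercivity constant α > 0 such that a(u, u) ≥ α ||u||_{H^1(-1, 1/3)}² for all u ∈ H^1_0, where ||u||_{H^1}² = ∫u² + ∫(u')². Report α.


α = 1

Coercivity of a(·,·) on H^1_0(-1, 1/3) means a(u, u) ≥ α ||u||_{H^1}² for every u ∈ H^1_0.
The interval has length L = 4/3, and Poincaré/coercivity depend only on L. Here a(u, u) = ∫(u')² + (6)·∫u².
Here c = 6 ≥ 1, so a(u,u) = ∫(u')² + c∫u² ≥ ∫(u')² + ∫u² = ||u||_{H^1}², i.e. α = 1 works. No larger α is possible: a(u,u) ≥ α||u||_{H^1}² means (1−α)∫(u')² ≥ (α−c)∫u², and for the modes u_n = sin(nπ(x−x₀)/L) (x₀ the left endpoint) one has ∫u_n²/∫(u_n')² = (L/(nπ))² → 0, so a(u_n,u_n)/||u_n||_{H^1}² → 1. Hence the optimal constant is α = 1.
Therefore α = 1.


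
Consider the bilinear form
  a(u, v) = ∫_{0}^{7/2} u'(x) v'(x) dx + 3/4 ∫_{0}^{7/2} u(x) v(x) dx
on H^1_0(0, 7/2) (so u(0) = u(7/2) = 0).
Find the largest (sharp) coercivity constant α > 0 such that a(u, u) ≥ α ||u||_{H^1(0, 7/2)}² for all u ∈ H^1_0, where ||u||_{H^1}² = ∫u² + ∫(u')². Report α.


α = (147 + 16*π^2)/(4*(4*π^2 + 49))

Coercivity of a(·,·) on H^1_0(0, 7/2) means a(u, u) ≥ α ||u||_{H^1}² for every u ∈ H^1_0.
The interval has length L = 7/2, and Poincaré/coercivity depend only on L. Here a(u, u) = ∫(u')² + (3/4)·∫u².
Here 0 < c = 3/4 < 1. The condition a(u,u) ≥ α||u||_{H^1}² reads (1−α)∫(u')² ≥ (α−c)∫u². Any admissible α is ≤ 1 (rapidly oscillating u have ∫u²/∫(u')² → 0), and α = 1 would force 0 ≥ (1−c)∫u², impossible since c < 1; so 1−α > 0. By the sharp Poincaré inequality on H^1_0 of an interval of length L, ∫(u')² ≥ (π/L)²∫u² with equality for the first sine mode sin(π(x−x₀)/L) (x₀ the left endpoint), so the inequality holds for all u iff (1−α)(π/L)² ≥ α − c, i.e. α ≤ ((π/L)² + c)/((π/L)² + 1) = (1 + c(L/π)²)/(1 + (L/π)²). With (π/L)² = 4*π^2/49 and c = 3/4, the largest admissible constant is α = ((π/L)² + c)/((π/L)² + 1).
Simplifying, α = (147 + 16*π^2)/(4*(4*π^2 + 49)).


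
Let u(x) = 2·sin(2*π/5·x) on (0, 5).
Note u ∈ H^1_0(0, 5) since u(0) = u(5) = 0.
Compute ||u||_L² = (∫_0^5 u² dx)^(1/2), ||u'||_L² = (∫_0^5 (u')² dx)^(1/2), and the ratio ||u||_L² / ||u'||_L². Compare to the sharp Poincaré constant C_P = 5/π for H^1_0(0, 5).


||u||_L² / ||u'||_L² = 5/(2*π) < C_P = 5/π.

u(x) = 2·sin(2*π/5·x), so u'(x) = 4*π*cos(2*π*x/5)/5.
Writing u(x) = A·sin(kπx/L) with A = 2 and k = 2, use ∫_0^L sin²(kπx/L) dx = L/2 and ∫_0^L cos²(kπx/L) dx = L/2.
u² = 4·sin²(2*π/5·x) and (u')² = 16*π^2/25·cos²(2*π/5·x), and each of sin², cos² integrates to L/2 = 5/2 over (0, 5).
∫_0^5 u² dx = 10, so ||u||_L² = sqrt(10).
∫_0^5 (u')² dx = 8*π^2/5, so ||u'||_L² = 2*sqrt(10)*π/5.
Ratio ||u||_L² / ||u'||_L² = 5/(2*π).
Sharp Poincaré constant on H^1_0(0, 5) is C_P = L/π = 5/π, achieved by sin(π/5·x).
This is the k = 2 harmonic; the ratio L/(kπ) is strictly less than C_P = L/π, consistent with the sharp inequality ||u||_L² ≤ C_P ||u'||_L².


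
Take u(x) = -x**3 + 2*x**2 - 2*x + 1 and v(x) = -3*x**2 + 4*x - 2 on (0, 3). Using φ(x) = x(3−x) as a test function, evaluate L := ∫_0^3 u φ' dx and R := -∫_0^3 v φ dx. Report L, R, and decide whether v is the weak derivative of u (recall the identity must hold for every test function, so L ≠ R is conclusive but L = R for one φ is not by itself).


LHS = 369/20, RHS = 369/20. Yes, v = u' weakly.

u(x) = -x**3 + 2*x**2 - 2*x + 1, classical derivative u'(x) = -3*x**2 + 4*x - 2.
φ(x) = x(3−x), so φ'(x) = 3 - 2*x.
Note φ(0) = φ(3) = 0, so the boundary term u·φ vanishes.
LHS = ∫_0^3 u(x) φ'(x) dx = ∫_0^3 (2*x^4 - 7*x^3 + 10*x^2 - 8*x + 3) dx. Term by term:
  ∫_0^3 2*x^4 dx = 486/5;  ∫_0^3 -7*x^3 dx = -567/4;  ∫_0^3 10*x^2 dx = 90;
  ∫_0^3 -8*x dx = -36;  ∫_0^3 3 dx = 9.
Sum: 486/5 − 567/4 + 90 − 36 + 9 = 369/20.
So LHS = 369/20.
∫_0^3 v(x) φ(x) dx = ∫_0^3 (3*x^4 - 13*x^3 + 14*x^2 - 6*x) dx. Term by term:
  ∫_0^3 3*x^4 dx = 729/5;  ∫_0^3 -13*x^3 dx = -1053/4;  ∫_0^3 14*x^2 dx = 126;
  ∫_0^3 -6*x dx = -27.
Sum: 729/5 − 1053/4 + 126 − 27 = -369/20.
So RHS = -∫_0^3 v(x) φ(x) dx = 369/20.
LHS = RHS, so the identity holds for this test φ.
Moreover u is smooth here and v(x) = u'(x) = -3*x**2 + 4*x - 2 pointwise, so the identity holds for every test function. Hence v is the weak derivative of u.


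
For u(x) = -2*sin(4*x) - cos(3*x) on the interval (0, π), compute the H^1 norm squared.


||u||_{H^1(0,π)}^2 = 320/7 + 39*π

u'(x) = 3*sin(3*x) - 8*cos(4*x).
Expand u² and (u')² and integrate term by term on (0, π), using: for integers n ≥ 1, ∫_0^π sin²(nx) dx = ∫_0^π cos²(nx) dx = π/2; for n ≠ n', ∫_0^π sin(nx)sin(n'x) dx = ∫_0^π cos(nx)cos(n'x) dx = 0; and by product-to-sum, ∫_0^π sin(nx)cos(n'x) dx = ½∫_0^π [sin((n+n')x) + sin((n−n')x)] dx, which is 0 when n+n' is even and 2n/(n²−n'²) when n+n' is odd (it need not vanish on (0, π)).
  u² squared terms: (-1)²·∫cos(3x)² dx = 1·π/2 = π/2;  (-2)²·∫sin(4x)² dx = 4·π/2 = 2*π.
  u² cross terms: 2·(-1)·(-2)·∫cos(3x)·sin(4x) dx = 4·(8/7) = 32/7.
  So ∫_0^π u² dx = π/2 + 2*π + 32/7 = 32/7 + 5*π/2.
  (u')² squared terms: (-8)²·∫cos(4x)² dx = 64·π/2 = 32*π;  (3)²·∫sin(3x)² dx = 9·π/2 = 9*π/2.
  (u')² cross terms: 2·(-8)·(3)·∫cos(4x)·sin(3x) dx = -48·(-6/7) = 288/7.
  So ∫_0^π (u')² dx = 32*π + 9*π/2 + 288/7 = 288/7 + 73*π/2.
||u||_{H^1}^2 = (32/7 + 5*π/2) + (288/7 + 73*π/2) = 320/7 + 39*π.


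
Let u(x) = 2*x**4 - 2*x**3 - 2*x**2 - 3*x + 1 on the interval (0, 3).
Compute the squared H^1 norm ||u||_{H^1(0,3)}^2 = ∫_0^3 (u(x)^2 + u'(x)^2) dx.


||u||_{H^1}^2 = 321297/35

The H^1 norm (squared) on an interval (0, L) is
  ||u||_{H^1}^2 = ∫_0^L u(x)^2 dx + ∫_0^L u'(x)^2 dx.
Compute u'(x) = 8*x**3 - 6*x**2 - 4*x - 3.
Then u(x)^2 = 4*x**8 - 8*x**7 - 4*x**6 - 4*x**5 + 20*x**4 + 8*x**3 + 5*x**2 - 6*x + 1 and u'(x)^2 = 64*x**6 - 96*x**5 - 28*x**4 + 52*x**2 + 24*x + 9.
Integrate each monomial from 0 to 3 using ∫_0^3 c·x^n dx = c·3^(n+1)/(n+1):
  ∫_0^3 u(x)^2 dx = ∫_0^3 (4*x^8 - 8*x^7 - 4*x^6 - 4*x^5 + 20*x^4 + 8*x^3 + 5*x^2 - 6*x + 1) dx. Term by term:
    ∫_0^3 4*x^8 dx = 8748;  ∫_0^3 -8*x^7 dx = -6561;  ∫_0^3 -4*x^6 dx = -8748/7;
    ∫_0^3 -4*x^5 dx = -486;  ∫_0^3 20*x^4 dx = 972;  ∫_0^3 8*x^3 dx = 162;
    ∫_0^3 5*x^2 dx = 45;  ∫_0^3 -6*x dx = -27;  ∫_0^3 1 dx = 3.
  Sum: 8748 − 6561 − 8748/7 − 486 + 972 + 162 + 45 − 27 + 3 = 11244/7.
  ∫_0^3 u'(x)^2 dx = ∫_0^3 (64*x^6 - 96*x^5 - 28*x^4 + 52*x^2 + 24*x + 9) dx. Term by term:
    ∫_0^3 64*x^6 dx = 139968/7;  ∫_0^3 -96*x^5 dx = -11664;  ∫_0^3 -28*x^4 dx = -6804/5;
    ∫_0^3 52*x^2 dx = 468;  ∫_0^3 24*x dx = 108;  ∫_0^3 9 dx = 27.
  Sum: 139968/7 − 11664 − 6804/5 + 468 + 108 + 27 = 265077/35.
Adding: ||u||_{H^1}^2 = 11244/7 + 265077/35 = 321297/35.


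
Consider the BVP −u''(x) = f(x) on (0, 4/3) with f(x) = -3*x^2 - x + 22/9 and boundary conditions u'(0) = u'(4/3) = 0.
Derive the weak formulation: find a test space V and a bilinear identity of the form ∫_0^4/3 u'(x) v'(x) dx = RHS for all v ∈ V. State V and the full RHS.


V = H^1(0, 4/3) (no boundary constraint on v; u is determined up to an additive constant); weak form: ∫_0^4/3 u'v' dx = ∫_0^4/3 (-3*x^2 - x + 22/9) v dx for all v ∈ V.

Multiply both sides by a test function v and integrate from 0 to 4/3:
  ∫_0^4/3 −u''(x) v(x) dx = ∫_0^4/3 f(x) v(x) dx.
Integrate the LHS by parts once:
  ∫_0^4/3 −u'' v dx = −[u'(x) v(x)]_0^4/3 + ∫_0^4/3 u'(x) v'(x) dx.
Thus ∫_0^4/3 u'(x) v'(x) dx = ∫_0^4/3 f(x) v(x) dx + [u'(x) v(x)]_0^4/3.
Choose V so that boundary terms are either known or forced to vanish.
u has homogeneous Neumann: u'(0) = u'(4/3) = 0. So [u' v]_0^4/3 = 0·v(4/3) − 0·v(0) = 0 for any v; take V = H^1(0, 4/3).
Weak formulation: find u (satisfying any essential BC) such that ∫_0^4/3 u'(x) v'(x) dx = ∫_0^4/3 f v dx for all v ∈ V (homogeneous Neumann, so boundary terms vanish).
Substituting f(x) = -3*x^2 - x + 22/9, the right-hand side is ∫_0^4/3 (-3*x^2 - x + 22/9) v dx.
Compatibility check (pure Neumann): taking v ≡ 1 ∈ V gives 0 = ∫_0^4/3 f dx + (0) − (0), i.e. ∫_0^4/3 f dx must equal u'(0) − u'(4/3) = 0. Indeed ∫_0^4/3 (-3*x^2 - x + 22/9) dx = 0, so the data are compatible. The solution is then unique only up to an additive constant (fix it e.g. by requiring ∫_0^4/3 u dx = 0).


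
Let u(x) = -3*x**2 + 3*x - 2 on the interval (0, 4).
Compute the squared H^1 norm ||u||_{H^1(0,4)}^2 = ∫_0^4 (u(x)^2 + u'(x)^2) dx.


||u||_{H^1}^2 = 7876/5

The H^1 norm (squared) on an interval (0, L) is
  ||u||_{H^1}^2 = ∫_0^L u(x)^2 dx + ∫_0^L u'(x)^2 dx.
Compute u'(x) = 3 - 6*x.
Then u(x)^2 = 9*x**4 - 18*x**3 + 21*x**2 - 12*x + 4 and u'(x)^2 = 36*x**2 - 36*x + 9.
Integrate each monomial from 0 to 4 using ∫_0^4 c·x^n dx = c·4^(n+1)/(n+1):
  ∫_0^4 u(x)^2 dx = ∫_0^4 (9*x^4 - 18*x^3 + 21*x^2 - 12*x + 4) dx. Term by term:
    ∫_0^4 9*x^4 dx = 9216/5;  ∫_0^4 -18*x^3 dx = -1152;  ∫_0^4 21*x^2 dx = 448;
    ∫_0^4 -12*x dx = -96;  ∫_0^4 4 dx = 16.
  Sum: 9216/5 − 1152 + 448 − 96 + 16 = 5296/5.
  ∫_0^4 u'(x)^2 dx = ∫_0^4 (36*x^2 - 36*x + 9) dx. Term by term:
    ∫_0^4 36*x^2 dx = 768;  ∫_0^4 -36*x dx = -288;  ∫_0^4 9 dx = 36.
  Sum: 768 − 288 + 36 = 516.
Adding: ||u||_{H^1}^2 = 5296/5 + 516 = 7876/5.


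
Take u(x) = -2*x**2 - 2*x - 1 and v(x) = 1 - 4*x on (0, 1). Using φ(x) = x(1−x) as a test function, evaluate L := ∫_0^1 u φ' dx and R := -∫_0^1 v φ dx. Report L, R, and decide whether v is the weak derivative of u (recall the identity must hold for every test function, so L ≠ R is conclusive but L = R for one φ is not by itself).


LHS = 2/3, RHS = 1/6. No, v is not the weak derivative of u.

u(x) = -2*x**2 - 2*x - 1, classical derivative u'(x) = -4*x - 2.
φ(x) = x(1−x), so φ'(x) = 1 - 2*x.
Note φ(0) = φ(1) = 0, so the boundary term u·φ vanishes.
LHS = ∫_0^1 u(x) φ'(x) dx = ∫_0^1 (4*x^3 + 2*x^2 - 1) dx. Term by term:
  ∫_0^1 4*x^3 dx = 1;  ∫_0^1 2*x^2 dx = 2/3;  ∫_0^1 -1 dx = -1.
Sum: 1 + 2/3 − 1 = 2/3.
So LHS = 2/3.
∫_0^1 v(x) φ(x) dx = ∫_0^1 (4*x^3 - 5*x^2 + x) dx. Term by term:
  ∫_0^1 4*x^3 dx = 1;  ∫_0^1 -5*x^2 dx = -5/3;  ∫_0^1 x dx = 1/2.
Sum: 1 − 5/3 + 1/2 = -1/6.
So RHS = -∫_0^1 v(x) φ(x) dx = 1/6.
LHS − RHS = 1/2 ≠ 0, so the identity fails.
(For a valid weak derivative the identity must hold for EVERY test function, in particular this one. The failure shows v is NOT the weak derivative of u.)
Correct weak derivative would be u'(x) = -4*x - 2.


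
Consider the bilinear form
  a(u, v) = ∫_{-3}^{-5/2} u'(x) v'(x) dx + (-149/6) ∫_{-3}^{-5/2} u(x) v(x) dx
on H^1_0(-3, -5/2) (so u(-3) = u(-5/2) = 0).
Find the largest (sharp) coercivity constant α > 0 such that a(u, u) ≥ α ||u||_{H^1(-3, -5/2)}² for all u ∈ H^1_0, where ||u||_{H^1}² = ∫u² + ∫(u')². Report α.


α = (-149 + 24*π^2)/(6*(1 + 4*π^2))

Coercivity of a(·,·) on H^1_0(-3, -5/2) means a(u, u) ≥ α ||u||_{H^1}² for every u ∈ H^1_0.
The interval has length L = 1/2, and Poincaré/coercivity depend only on L. Here a(u, u) = ∫(u')² + (-149/6)·∫u².
Here c = -149/6 < 0 with |c| < (π/L)² = 4*π^2, so coercivity still holds. The condition a(u,u) ≥ α||u||_{H^1}² reads (1−α)∫(u')² ≥ (α−c)∫u². Any admissible α is ≤ 1 (rapidly oscillating u have ∫u²/∫(u')² → 0), and α = 1 would force 0 ≥ (1−c)∫u², impossible since c < 1; so 1−α > 0. By the sharp Poincaré inequality on H^1_0 of an interval of length L, ∫(u')² ≥ (π/L)²∫u² with equality for the first sine mode sin(π(x−x₀)/L) (x₀ the left endpoint), so the inequality holds for all u iff (1−α)(π/L)² ≥ α − c, i.e. α ≤ ((π/L)² + c)/((π/L)² + 1) = (1 + c(L/π)²)/(1 + (L/π)²). (Direct route, valid since c ≤ 0: Poincaré gives c∫u² ≥ c(L/π)²∫(u')², so a(u,u) ≥ (1 + c(L/π)²)∫(u')², while ||u||_{H^1}² ≤ (1 + (L/π)²)∫(u')²; dividing yields the same α.) With (π/L)² = 4*π^2 and c = -149/6, the largest admissible constant is α = ((π/L)² + c)/((π/L)² + 1).
Simplifying, α = (-149 + 24*π^2)/(6*(1 + 4*π^2)).


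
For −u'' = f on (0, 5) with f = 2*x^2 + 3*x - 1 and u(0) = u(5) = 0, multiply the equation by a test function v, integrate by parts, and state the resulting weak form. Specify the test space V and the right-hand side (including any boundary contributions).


V = H^1_0(0, 5) (so v(0) = v(5) = 0); weak form: ∫_0^5 u'v' dx = ∫_0^5 (2*x^2 + 3*x - 1) v dx for all v ∈ V.

Multiply both sides by a test function v and integrate from 0 to 5:
  ∫_0^5 −u''(x) v(x) dx = ∫_0^5 f(x) v(x) dx.
Integrate the LHS by parts once:
  ∫_0^5 −u'' v dx = −[u'(x) v(x)]_0^5 + ∫_0^5 u'(x) v'(x) dx.
Thus ∫_0^5 u'(x) v'(x) dx = ∫_0^5 f(x) v(x) dx + [u'(x) v(x)]_0^5.
Choose V so that boundary terms are either known or forced to vanish.
u is Dirichlet: u(0) = u(5) = 0. Let V = H^1_0(0, 5); then v(0) = v(5) = 0, and [u' v]_0^5 = 0.
Weak formulation: find u (satisfying any essential BC) such that ∫_0^5 u'(x) v'(x) dx = ∫_0^5 f v dx for all v ∈ V.
Substituting f(x) = 2*x^2 + 3*x - 1, the right-hand side is ∫_0^5 (2*x^2 + 3*x - 1) v dx.


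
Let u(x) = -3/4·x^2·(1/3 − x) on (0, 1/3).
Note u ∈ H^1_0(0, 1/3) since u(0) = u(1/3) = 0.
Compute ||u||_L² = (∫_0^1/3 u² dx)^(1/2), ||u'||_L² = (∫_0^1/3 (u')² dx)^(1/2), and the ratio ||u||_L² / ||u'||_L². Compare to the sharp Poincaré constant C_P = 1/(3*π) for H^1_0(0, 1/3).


||u||_L² / ||u'||_L² = sqrt(14)/42 < C_P = 1/(3*π).

u(x) = -3/4·x^2·(1/3 − x), so u'(x) = x*(9*x - 2)/4.
u(x) = -3/4·x^2·(1/3 − x) vanishes at x = 0 and x = 1/3, so u ∈ H^1_0(0, 1/3). Differentiate via the product rule and integrate the resulting polynomials term by term.
  ∫_0^1/3 u² dx = ∫_0^1/3 (9*x^6/16 - 3*x^5/8 + x^4/16) dx. Term by term:
    ∫_0^1/3 9*x^6/16 dx = 1/27216;  ∫_0^1/3 -3*x^5/8 dx = -1/11664;  ∫_0^1/3 x^4/16 dx = 1/19440.
  Sum: 1/27216 − 1/11664 + 1/19440 = 1/408240.
  ∫_0^1/3 (u')² dx = ∫_0^1/3 (81*x^4/16 - 9*x^3/4 + x^2/4) dx. Term by term:
    ∫_0^1/3 81*x^4/16 dx = 1/240;  ∫_0^1/3 -9*x^3/4 dx = -1/144;  ∫_0^1/3 x^2/4 dx = 1/324.
  Sum: 1/240 − 1/144 + 1/324 = 1/3240.
∫_0^1/3 u² dx = 1/408240, so ||u||_L² = sqrt(35)/3780.
∫_0^1/3 (u')² dx = 1/3240, so ||u'||_L² = sqrt(10)/180.
Ratio ||u||_L² / ||u'||_L² = sqrt(14)/42.
Sharp Poincaré constant on H^1_0(0, 1/3) is C_P = L/π = 1/(3*π), achieved by sin(3*π·x).
A polynomial bump cannot attain the sharp Poincaré constant (only the first sine eigenfunction does), so the ratio is strictly less than C_P, consistent with ||u||_L² ≤ C_P ||u'||_L².


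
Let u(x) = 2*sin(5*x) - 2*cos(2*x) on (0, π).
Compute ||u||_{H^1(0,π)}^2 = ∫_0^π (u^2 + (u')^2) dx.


||u||_{H^1(0,π)}^2 = -400/21 + 62*π

u'(x) = 4*sin(2*x) + 10*cos(5*x).
Expand u² and (u')² and integrate term by term on (0, π), using: for integers n ≥ 1, ∫_0^π sin²(nx) dx = ∫_0^π cos²(nx) dx = π/2; for n ≠ n', ∫_0^π sin(nx)sin(n'x) dx = ∫_0^π cos(nx)cos(n'x) dx = 0; and by product-to-sum, ∫_0^π sin(nx)cos(n'x) dx = ½∫_0^π [sin((n+n')x) + sin((n−n')x)] dx, which is 0 when n+n' is even and 2n/(n²−n'²) when n+n' is odd (it need not vanish on (0, π)).
  u² squared terms: (-2)²·∫cos(2x)² dx = 4·π/2 = 2*π;  (2)²·∫sin(5x)² dx = 4·π/2 = 2*π.
  u² cross terms: 2·(-2)·(2)·∫cos(2x)·sin(5x) dx = -8·(10/21) = -80/21.
  So ∫_0^π u² dx = 2*π + 2*π − 80/21 = -80/21 + 4*π.
  (u')² squared terms: (4)²·∫sin(2x)² dx = 16·π/2 = 8*π;  (10)²·∫cos(5x)² dx = 100·π/2 = 50*π.
  (u')² cross terms: 2·(4)·(10)·∫sin(2x)·cos(5x) dx = 80·(-4/21) = -320/21.
  So ∫_0^π (u')² dx = 8*π + 50*π − 320/21 = -320/21 + 58*π.
||u||_{H^1}^2 = (-80/21 + 4*π) + (-320/21 + 58*π) = -400/21 + 62*π.


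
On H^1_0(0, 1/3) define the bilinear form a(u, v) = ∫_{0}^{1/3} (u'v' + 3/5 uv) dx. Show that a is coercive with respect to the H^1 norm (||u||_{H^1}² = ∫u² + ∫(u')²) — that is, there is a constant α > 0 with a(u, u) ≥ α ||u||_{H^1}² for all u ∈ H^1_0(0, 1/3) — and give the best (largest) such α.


α = 3*(1 + 15*π^2)/(5*(1 + 9*π^2))

Coercivity of a(·,·) on H^1_0(0, 1/3) means a(u, u) ≥ α ||u||_{H^1}² for every u ∈ H^1_0.
The interval has length L = 1/3, and Poincaré/coercivity depend only on L. Here a(u, u) = ∫(u')² + (3/5)·∫u².
Here 0 < c = 3/5 < 1. The condition a(u,u) ≥ α||u||_{H^1}² reads (1−α)∫(u')² ≥ (α−c)∫u². Any admissible α is ≤ 1 (rapidly oscillating u have ∫u²/∫(u')² → 0), and α = 1 would force 0 ≥ (1−c)∫u², impossible since c < 1; so 1−α > 0. By the sharp Poincaré inequality on H^1_0 of an interval of length L, ∫(u')² ≥ (π/L)²∫u² with equality for the first sine mode sin(π(x−x₀)/L) (x₀ the left endpoint), so the inequality holds for all u iff (1−α)(π/L)² ≥ α − c, i.e. α ≤ ((π/L)² + c)/((π/L)² + 1) = (1 + c(L/π)²)/(1 + (L/π)²). With (π/L)² = 9*π^2 and c = 3/5, the largest admissible constant is α = ((π/L)² + c)/((π/L)² + 1).
Simplifying, α = 3*(1 + 15*π^2)/(5*(1 + 9*π^2)).


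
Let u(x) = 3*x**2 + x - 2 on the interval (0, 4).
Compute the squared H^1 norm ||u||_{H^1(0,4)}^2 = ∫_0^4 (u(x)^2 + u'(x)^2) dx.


||u||_{H^1}^2 = 42668/15

The H^1 norm (squared) on an interval (0, L) is
  ||u||_{H^1}^2 = ∫_0^L u(x)^2 dx + ∫_0^L u'(x)^2 dx.
Compute u'(x) = 6*x + 1.
Then u(x)^2 = 9*x**4 + 6*x**3 - 11*x**2 - 4*x + 4 and u'(x)^2 = 36*x**2 + 12*x + 1.
Integrate each monomial from 0 to 4 using ∫_0^4 c·x^n dx = c·4^(n+1)/(n+1):
  ∫_0^4 u(x)^2 dx = ∫_0^4 (9*x^4 + 6*x^3 - 11*x^2 - 4*x + 4) dx. Term by term:
    ∫_0^4 9*x^4 dx = 9216/5;  ∫_0^4 6*x^3 dx = 384;  ∫_0^4 -11*x^2 dx = -704/3;
    ∫_0^4 -4*x dx = -32;  ∫_0^4 4 dx = 16.
  Sum: 9216/5 + 384 − 704/3 − 32 + 16 = 29648/15.
  ∫_0^4 u'(x)^2 dx = ∫_0^4 (36*x^2 + 12*x + 1) dx. Term by term:
    ∫_0^4 36*x^2 dx = 768;  ∫_0^4 12*x dx = 96;  ∫_0^4 1 dx = 4.
  Sum: 768 + 96 + 4 = 868.
Adding: ||u||_{H^1}^2 = 29648/15 + 868 = 42668/15.


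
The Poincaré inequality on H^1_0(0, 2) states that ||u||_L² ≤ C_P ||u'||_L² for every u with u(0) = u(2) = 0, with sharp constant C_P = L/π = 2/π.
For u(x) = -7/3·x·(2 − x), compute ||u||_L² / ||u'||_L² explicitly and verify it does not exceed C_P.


||u||_L² / ||u'||_L² = sqrt(10)/5 < C_P = 2/π.

u(x) = -7/3·x·(2 − x), so u'(x) = 14*x/3 - 14/3.
u(x) = -7/3·x·(2 − x) vanishes at x = 0 and x = 2, so u ∈ H^1_0(0, 2). Differentiate via the product rule and integrate the resulting polynomials term by term.
  ∫_0^2 u² dx = ∫_0^2 (49*x^4/9 - 196*x^3/9 + 196*x^2/9) dx. Term by term:
    ∫_0^2 49*x^4/9 dx = 1568/45;  ∫_0^2 -196*x^3/9 dx = -784/9;  ∫_0^2 196*x^2/9 dx = 1568/27.
  Sum: 1568/45 − 784/9 + 1568/27 = 784/135.
  ∫_0^2 (u')² dx = ∫_0^2 (196*x^2/9 - 392*x/9 + 196/9) dx. Term by term:
    ∫_0^2 196*x^2/9 dx = 1568/27;  ∫_0^2 -392*x/9 dx = -784/9;  ∫_0^2 196/9 dx = 392/9.
  Sum: 1568/27 − 784/9 + 392/9 = 392/27.
∫_0^2 u² dx = 784/135, so ||u||_L² = 28*sqrt(15)/45.
∫_0^2 (u')² dx = 392/27, so ||u'||_L² = 14*sqrt(6)/9.
Ratio ||u||_L² / ||u'||_L² = sqrt(10)/5.
Sharp Poincaré constant on H^1_0(0, 2) is C_P = L/π = 2/π, achieved by sin(π/2·x).
A polynomial bump cannot attain the sharp Poincaré constant (only the first sine eigenfunction does), so the ratio is strictly less than C_P, consistent with ||u||_L² ≤ C_P ||u'||_L².


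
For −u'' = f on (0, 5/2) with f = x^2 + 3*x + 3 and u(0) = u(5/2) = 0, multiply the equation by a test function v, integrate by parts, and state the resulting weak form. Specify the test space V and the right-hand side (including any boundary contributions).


V = H^1_0(0, 5/2) (so v(0) = v(5/2) = 0); weak form: ∫_0^5/2 u'v' dx = ∫_0^5/2 (x^2 + 3*x + 3) v dx for all v ∈ V.

Multiply both sides by a test function v and integrate from 0 to 5/2:
  ∫_0^5/2 −u''(x) v(x) dx = ∫_0^5/2 f(x) v(x) dx.
Integrate the LHS by parts once:
  ∫_0^5/2 −u'' v dx = −[u'(x) v(x)]_0^5/2 + ∫_0^5/2 u'(x) v'(x) dx.
Thus ∫_0^5/2 u'(x) v'(x) dx = ∫_0^5/2 f(x) v(x) dx + [u'(x) v(x)]_0^5/2.
Choose V so that boundary terms are either known or forced to vanish.
u is Dirichlet: u(0) = u(5/2) = 0. Let V = H^1_0(0, 5/2); then v(0) = v(5/2) = 0, and [u' v]_0^5/2 = 0.
Weak formulation: find u (satisfying any essential BC) such that ∫_0^5/2 u'(x) v'(x) dx = ∫_0^5/2 f v dx for all v ∈ V.
Substituting f(x) = x^2 + 3*x + 3, the right-hand side is ∫_0^5/2 (x^2 + 3*x + 3) v dx.


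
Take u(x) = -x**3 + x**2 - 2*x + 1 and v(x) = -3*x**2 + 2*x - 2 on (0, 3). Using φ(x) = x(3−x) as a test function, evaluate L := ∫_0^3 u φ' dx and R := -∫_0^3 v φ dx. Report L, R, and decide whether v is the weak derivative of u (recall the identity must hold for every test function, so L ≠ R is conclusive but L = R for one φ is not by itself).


LHS = 639/20, RHS = 639/20. Yes, v = u' weakly.

u(x) = -x**3 + x**2 - 2*x + 1, classical derivative u'(x) = -3*x**2 + 2*x - 2.
φ(x) = x(3−x), so φ'(x) = 3 - 2*x.
Note φ(0) = φ(3) = 0, so the boundary term u·φ vanishes.
LHS = ∫_0^3 u(x) φ'(x) dx = ∫_0^3 (2*x^4 - 5*x^3 + 7*x^2 - 8*x + 3) dx. Term by term:
  ∫_0^3 2*x^4 dx = 486/5;  ∫_0^3 -5*x^3 dx = -405/4;  ∫_0^3 7*x^2 dx = 63;
  ∫_0^3 -8*x dx = -36;  ∫_0^3 3 dx = 9.
Sum: 486/5 − 405/4 + 63 − 36 + 9 = 639/20.
So LHS = 639/20.
∫_0^3 v(x) φ(x) dx = ∫_0^3 (3*x^4 - 11*x^3 + 8*x^2 - 6*x) dx. Term by term:
  ∫_0^3 3*x^4 dx = 729/5;  ∫_0^3 -11*x^3 dx = -891/4;  ∫_0^3 8*x^2 dx = 72;
  ∫_0^3 -6*x dx = -27.
Sum: 729/5 − 891/4 + 72 − 27 = -639/20.
So RHS = -∫_0^3 v(x) φ(x) dx = 639/20.
LHS = RHS, so the identity holds for this test φ.
Moreover u is smooth here and v(x) = u'(x) = -3*x**2 + 2*x - 2 pointwise, so the identity holds for every test function. Hence v is the weak derivative of u.


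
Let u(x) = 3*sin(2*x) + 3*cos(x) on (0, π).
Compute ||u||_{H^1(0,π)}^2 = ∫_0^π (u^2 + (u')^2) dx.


||u||_{H^1(0,π)}^2 = 48 + 63*π/2

u'(x) = -3*sin(x) + 6*cos(2*x).
Expand u² and (u')² and integrate term by term on (0, π), using: for integers n ≥ 1, ∫_0^π sin²(nx) dx = ∫_0^π cos²(nx) dx = π/2; for n ≠ n', ∫_0^π sin(nx)sin(n'x) dx = ∫_0^π cos(nx)cos(n'x) dx = 0; and by product-to-sum, ∫_0^π sin(nx)cos(n'x) dx = ½∫_0^π [sin((n+n')x) + sin((n−n')x)] dx, which is 0 when n+n' is even and 2n/(n²−n'²) when n+n' is odd (it need not vanish on (0, π)).
  u² squared terms: (3)²·∫cos(x)² dx = 9·π/2 = 9*π/2;  (3)²·∫sin(2x)² dx = 9·π/2 = 9*π/2.
  u² cross terms: 2·(3)·(3)·∫cos(x)·sin(2x) dx = 18·(4/3) = 24.
  So ∫_0^π u² dx = 9*π/2 + 9*π/2 + 24 = 24 + 9*π.
  (u')² squared terms: (-3)²·∫sin(x)² dx = 9·π/2 = 9*π/2;  (6)²·∫cos(2x)² dx = 36·π/2 = 18*π.
  (u')² cross terms: 2·(-3)·(6)·∫sin(x)·cos(2x) dx = -36·(-2/3) = 24.
  So ∫_0^π (u')² dx = 9*π/2 + 18*π + 24 = 24 + 45*π/2.
||u||_{H^1}^2 = (24 + 9*π) + (24 + 45*π/2) = 48 + 63*π/2.
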